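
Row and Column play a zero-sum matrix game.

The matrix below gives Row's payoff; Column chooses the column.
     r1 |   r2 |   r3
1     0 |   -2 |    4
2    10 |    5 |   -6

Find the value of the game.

Column r1 is strictly dominated by r2 for Column (it gives Row more in every row).
The remaining 2×2 game on (1, 2) × (r2, r3) has no saddle point. Let Row play 1 with probability p; indifference gives −2p + 5(1−p) = 4p − 6(1−p), so p = 11/17.
Similarly Column's optimal q on r2 is 10/17, and the value is -2·(10/17) + (4)·(7/17) = 8/17.

8/17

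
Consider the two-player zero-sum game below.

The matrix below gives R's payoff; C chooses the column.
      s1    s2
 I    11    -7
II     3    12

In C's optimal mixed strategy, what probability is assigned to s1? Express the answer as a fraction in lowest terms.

Row minima are -7 and 3, so R's maximin is 3; column maxima are 11 and 12, so C's minimax is 11. These differ, so the equilibrium is in mixed strategies.
Let C play s1 with probability q. R is indifferent when 11q − 7(1−q) = 3q + 12(1−q), giving q = 19/27.

19/27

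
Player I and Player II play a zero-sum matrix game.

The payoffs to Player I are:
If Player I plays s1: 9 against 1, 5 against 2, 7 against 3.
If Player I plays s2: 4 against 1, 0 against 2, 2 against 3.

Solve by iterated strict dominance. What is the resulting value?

5

Column 3 is strictly dominated by 2 for Player II (5<7, 0<2); eliminate 3.
Row s2 is strictly dominated by row s1 (9>4, 5>0); eliminate s2.
Column 1 is strictly dominated by 2 for Player II (5<9); eliminate 1.
Only (s1, 2) remains, with payoff 5.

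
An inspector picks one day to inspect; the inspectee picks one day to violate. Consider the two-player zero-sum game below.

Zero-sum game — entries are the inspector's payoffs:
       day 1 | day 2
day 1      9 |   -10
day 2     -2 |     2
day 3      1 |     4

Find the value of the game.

23/11

Row day 2 is strictly dominated by row day 3, so the inspector never plays it.
The remaining 2×2 game on (day 1, day 3) × (day 1, day 2) has no saddle point. Let the inspector play day 1 with probability p; indifference gives 9p + (1−p) = −10p + 4(1−p), so p = 3/22.
Similarly the inspectee's optimal q on day 1 is 7/11, and the value is 9·(7/11) + (-10)·(4/11) = 23/11.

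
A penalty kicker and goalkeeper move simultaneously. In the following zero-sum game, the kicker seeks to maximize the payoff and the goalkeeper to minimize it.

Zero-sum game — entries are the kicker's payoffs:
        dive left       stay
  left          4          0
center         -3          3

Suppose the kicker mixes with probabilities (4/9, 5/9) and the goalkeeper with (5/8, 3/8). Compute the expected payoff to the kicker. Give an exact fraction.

Against (5/8, 3/8), each row's expected payoff is left: 5/2; center: -3/4.
Taking the (4/9, 5/9)-weighted average: (4/9)·(5/2) + (5/9)·(-3/4) = 25/36.

25/36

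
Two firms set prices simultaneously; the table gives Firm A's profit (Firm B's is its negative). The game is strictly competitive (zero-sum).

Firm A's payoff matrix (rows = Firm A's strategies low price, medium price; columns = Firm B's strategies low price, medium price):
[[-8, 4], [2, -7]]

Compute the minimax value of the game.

-16/7

Row minima are -8 and -7, so Firm A's maximin is -7; column maxima are 2 and 4, so Firm B's minimax is 2. These differ, so the equilibrium is in mixed strategies.
Let Firm A play low price with probability p. Firm B is indifferent when −8p + 2(1−p) = 4p − 7(1−p), giving p = 3/7.
Let Firm B play low price with probability q. Firm A is indifferent when −8q + 4(1−q) = 2q − 7(1−q), giving q = 11/21.
The value is -8·(11/21) + (4)·(10/21) = -16/7.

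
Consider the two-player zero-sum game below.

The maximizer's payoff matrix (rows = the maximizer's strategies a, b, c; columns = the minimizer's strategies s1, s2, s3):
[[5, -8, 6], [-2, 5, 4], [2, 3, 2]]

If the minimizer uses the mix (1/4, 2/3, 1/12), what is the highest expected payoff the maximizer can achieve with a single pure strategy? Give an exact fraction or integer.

19/6

a: (5)·(1/4) + (-8)·(2/3) + (6)·(1/12) = -43/12.
b: (-2)·(1/4) + (5)·(2/3) + (4)·(1/12) = 19/6.
c: (2)·(1/4) + (3)·(2/3) + (2)·(1/12) = 8/3.
The best pure response is b with expected payoff 19/6.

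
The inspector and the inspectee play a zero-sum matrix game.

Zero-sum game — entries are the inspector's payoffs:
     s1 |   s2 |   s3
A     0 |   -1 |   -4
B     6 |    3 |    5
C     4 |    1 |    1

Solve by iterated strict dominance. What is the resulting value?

Column s1 is strictly dominated by s2 for the inspectee (-1<0, 3<6, 1<4); eliminate s1.
Row A is strictly dominated by row B (3>-1, 5>-4); eliminate A.
Row C is strictly dominated by row B (3>1, 5>1); eliminate C.
Column s3 is strictly dominated by s2 for the inspectee (3<5); eliminate s3.
Only (B, s2) remains, with payoff 3.

3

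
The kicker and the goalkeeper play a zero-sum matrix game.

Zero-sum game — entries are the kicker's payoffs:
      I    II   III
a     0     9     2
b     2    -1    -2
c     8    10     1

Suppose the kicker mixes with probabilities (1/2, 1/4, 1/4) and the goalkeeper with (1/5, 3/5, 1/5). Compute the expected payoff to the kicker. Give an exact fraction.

Against (1/5, 3/5, 1/5), each row's expected payoff is a: 29/5; b: -3/5; c: 39/5.
Taking the (1/2, 1/4, 1/4)-weighted average: (1/2)·(29/5) + (1/4)·(-3/5) + (1/4)·(39/5) = 47/10.

47/10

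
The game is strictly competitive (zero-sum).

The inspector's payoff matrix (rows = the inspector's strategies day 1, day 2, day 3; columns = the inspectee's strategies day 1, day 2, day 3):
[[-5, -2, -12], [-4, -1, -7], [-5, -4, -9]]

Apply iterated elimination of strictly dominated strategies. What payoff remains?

Column day 2 is strictly dominated by day 1 for the inspectee (-5<-2, -4<-1, -5<-4); eliminate day 2.
Row day 1 is strictly dominated by row day 2 (-4>-5, -7>-12); eliminate day 1.
Row day 3 is strictly dominated by row day 2 (-4>-5, -7>-9); eliminate day 3.
Column day 1 is strictly dominated by day 3 for the inspectee (-7<-4); eliminate day 1.
Only (day 2, day 3) remains, with payoff -7.

-7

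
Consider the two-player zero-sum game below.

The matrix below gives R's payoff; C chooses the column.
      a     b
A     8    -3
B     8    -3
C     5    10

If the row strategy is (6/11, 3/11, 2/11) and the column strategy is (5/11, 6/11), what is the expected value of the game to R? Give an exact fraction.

Against (5/11, 6/11), each row's expected payoff is A: 2; B: 2; C: 85/11.
Taking the (6/11, 3/11, 2/11)-weighted average: (6/11)·(2) + (3/11)·(2) + (2/11)·(85/11) = 368/121.

368/121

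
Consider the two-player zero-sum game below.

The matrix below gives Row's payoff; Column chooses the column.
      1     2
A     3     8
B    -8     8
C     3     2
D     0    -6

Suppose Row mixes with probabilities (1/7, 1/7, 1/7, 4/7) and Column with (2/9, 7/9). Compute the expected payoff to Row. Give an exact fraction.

-46/63

Against (2/9, 7/9), each row's expected payoff is A: 62/9; B: 40/9; C: 20/9; D: -14/3.
Taking the (1/7, 1/7, 1/7, 4/7)-weighted average: (1/7)·(62/9) + (1/7)·(40/9) + (1/7)·(20/9) + (4/7)·(-14/3) = -46/63.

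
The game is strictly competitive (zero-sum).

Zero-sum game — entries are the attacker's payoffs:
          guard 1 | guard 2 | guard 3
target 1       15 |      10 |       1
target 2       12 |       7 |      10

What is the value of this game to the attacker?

31/4

Column guard 1 is strictly dominated by guard 2 for the defender (it gives the attacker more in every row).
The remaining 2×2 game on (target 1, target 2) × (guard 2, guard 3) has no saddle point. Let the attacker play target 1 with probability p; indifference gives 10p + 7(1−p) = p + 10(1−p), so p = 1/4.
Similarly the defender's optimal q on guard 2 is 3/4, and the value is 10·(3/4) + (1)·(1/4) = 31/4.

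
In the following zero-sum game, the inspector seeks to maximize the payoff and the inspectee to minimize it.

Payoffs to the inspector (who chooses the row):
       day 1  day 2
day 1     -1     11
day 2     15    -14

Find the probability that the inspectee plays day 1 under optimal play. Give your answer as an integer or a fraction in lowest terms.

Row minima are -1 and -14, so the inspector's maximin is -1; column maxima are 15 and 11, so the inspectee's minimax is 11. These differ, so the equilibrium is in mixed strategies.
Let the inspectee play day 1 with probability q. The inspector is indifferent when −q + 11(1−q) = 15q − 14(1−q), giving q = 25/41.

25/41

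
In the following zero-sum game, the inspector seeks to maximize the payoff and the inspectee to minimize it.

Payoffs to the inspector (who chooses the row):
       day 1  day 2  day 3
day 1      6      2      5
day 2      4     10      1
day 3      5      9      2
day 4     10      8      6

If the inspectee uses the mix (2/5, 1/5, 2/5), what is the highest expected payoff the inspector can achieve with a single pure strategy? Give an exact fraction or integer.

8

day 1: (6)·(2/5) + (2)·(1/5) + (5)·(2/5) = 24/5.
day 2: (4)·(2/5) + (10)·(1/5) + (1)·(2/5) = 4.
day 3: (5)·(2/5) + (9)·(1/5) + (2)·(2/5) = 23/5.
day 4: (10)·(2/5) + (8)·(1/5) + (6)·(2/5) = 8.
The best pure response is day 4 with expected payoff 8.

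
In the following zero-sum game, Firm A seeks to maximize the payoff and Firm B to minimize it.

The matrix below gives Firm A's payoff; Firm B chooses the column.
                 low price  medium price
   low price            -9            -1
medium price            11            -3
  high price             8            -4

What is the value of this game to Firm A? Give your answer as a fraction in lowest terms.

-19/11

Row high price is strictly dominated by row medium price, so Firm A never plays it.
The remaining 2×2 game on (low price, medium price) × (low price, medium price) has no saddle point. Let Firm A play low price with probability p; indifference gives −9p + 11(1−p) = −p − 3(1−p), so p = 7/11.
Similarly Firm B's optimal q on low price is 1/11, and the value is -9·(1/11) + (-1)·(10/11) = -19/11.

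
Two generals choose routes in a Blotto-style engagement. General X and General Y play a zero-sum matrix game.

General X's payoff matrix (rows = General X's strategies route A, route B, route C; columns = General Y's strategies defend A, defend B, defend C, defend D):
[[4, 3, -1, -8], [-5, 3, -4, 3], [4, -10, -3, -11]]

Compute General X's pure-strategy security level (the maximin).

-5

The worst-case payoff for each row is route A: -8, route B: -5, route C: -11.
The best of these is -5.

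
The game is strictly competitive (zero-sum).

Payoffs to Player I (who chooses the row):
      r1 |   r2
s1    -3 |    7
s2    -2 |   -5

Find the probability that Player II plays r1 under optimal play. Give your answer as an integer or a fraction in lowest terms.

12/13

Row minima are -3 and -5, so Player I's maximin is -3; column maxima are -2 and 7, so Player II's minimax is -2. These differ, so the equilibrium is in mixed strategies.
Let Player II play r1 with probability q. Player I is indifferent when −3q + 7(1−q) = −2q − 5(1−q), giving q = 12/13.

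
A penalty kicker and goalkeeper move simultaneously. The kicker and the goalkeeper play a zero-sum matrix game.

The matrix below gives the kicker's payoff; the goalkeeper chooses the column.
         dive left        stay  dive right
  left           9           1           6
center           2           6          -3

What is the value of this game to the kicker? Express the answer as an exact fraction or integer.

39/14

Column dive left is strictly dominated by dive right for the goalkeeper (it gives the kicker more in every row).
The remaining 2×2 game on (left, center) × (stay, dive right) has no saddle point. Let the kicker play left with probability p; indifference gives p + 6(1−p) = 6p − 3(1−p), so p = 9/14.
Similarly the goalkeeper's optimal q on stay is 9/14, and the value is 1·(9/14) + (6)·(5/14) = 39/14.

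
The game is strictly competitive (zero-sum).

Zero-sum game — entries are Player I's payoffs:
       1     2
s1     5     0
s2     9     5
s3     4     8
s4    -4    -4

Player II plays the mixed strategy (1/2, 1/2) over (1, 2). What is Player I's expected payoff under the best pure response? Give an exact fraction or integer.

s1: (5)·(1/2) + (0)·(1/2) = 5/2.
s2: (9)·(1/2) + (5)·(1/2) = 7.
s3: (4)·(1/2) + (8)·(1/2) = 6.
s4: (-4)·(1/2) + (-4)·(1/2) = -4.
The best pure response is s2 with expected payoff 7.

7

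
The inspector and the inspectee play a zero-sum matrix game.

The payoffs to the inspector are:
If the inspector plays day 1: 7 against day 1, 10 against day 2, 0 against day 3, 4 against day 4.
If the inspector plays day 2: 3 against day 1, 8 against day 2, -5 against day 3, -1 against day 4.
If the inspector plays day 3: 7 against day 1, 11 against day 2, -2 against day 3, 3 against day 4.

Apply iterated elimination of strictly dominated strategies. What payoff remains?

0

Column day 2 is strictly dominated by day 1 for the inspectee (7<10, 3<8, 7<11); eliminate day 2.
Row day 2 is strictly dominated by row day 1 (7>3, 0>-5, 4>-1); eliminate day 2.
Column day 4 is strictly dominated by day 3 for the inspectee (0<4, -2<3); eliminate day 4.
Column day 1 is strictly dominated by day 3 for the inspectee (0<7, -2<7); eliminate day 1.
Row day 3 is strictly dominated by row day 1 (0>-2); eliminate day 3.
Only (day 1, day 3) remains, with payoff 0.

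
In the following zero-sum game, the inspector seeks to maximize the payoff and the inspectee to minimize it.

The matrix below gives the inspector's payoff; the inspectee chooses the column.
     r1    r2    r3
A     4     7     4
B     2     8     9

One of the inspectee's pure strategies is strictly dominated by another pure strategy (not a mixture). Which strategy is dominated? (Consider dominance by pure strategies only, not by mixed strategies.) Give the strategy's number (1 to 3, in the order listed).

2

The inspectee prefers columns that give the inspector less. Compare r2 with r1: 4 < 7, 2 < 8.
So r1 strictly dominates r2 for the inspectee; r2 is strictly dominated.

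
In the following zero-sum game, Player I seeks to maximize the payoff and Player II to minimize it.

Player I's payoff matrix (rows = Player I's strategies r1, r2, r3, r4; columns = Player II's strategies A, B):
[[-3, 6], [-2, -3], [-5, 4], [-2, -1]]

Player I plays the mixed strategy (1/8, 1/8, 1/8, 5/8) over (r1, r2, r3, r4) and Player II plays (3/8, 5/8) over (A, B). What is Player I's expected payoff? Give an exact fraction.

-25/32

Against (3/8, 5/8), each row's expected payoff is r1: 21/8; r2: -21/8; r3: 5/8; r4: -11/8.
Taking the (1/8, 1/8, 1/8, 5/8)-weighted average: (1/8)·(21/8) + (1/8)·(-21/8) + (1/8)·(5/8) + (5/8)·(-11/8) = -25/32.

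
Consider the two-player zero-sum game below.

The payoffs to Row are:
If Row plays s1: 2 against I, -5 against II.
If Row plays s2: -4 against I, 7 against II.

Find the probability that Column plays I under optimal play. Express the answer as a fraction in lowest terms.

Row minima are -5 and -4, so Row's maximin is -4; column maxima are 2 and 7, so Column's minimax is 2. These differ, so the equilibrium is in mixed strategies.
Let Column play I with probability q. Row is indifferent when 2q − 5(1−q) = −4q + 7(1−q), giving q = 2/3.

2/3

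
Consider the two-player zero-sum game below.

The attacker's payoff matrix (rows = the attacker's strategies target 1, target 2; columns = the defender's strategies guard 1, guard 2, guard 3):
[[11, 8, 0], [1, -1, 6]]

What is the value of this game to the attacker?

16/5

Column guard 1 is strictly dominated by guard 2 for the defender (it gives the attacker more in every row).
The remaining 2×2 game on (target 1, target 2) × (guard 2, guard 3) has no saddle point. Let the attacker play target 1 with probability p; indifference gives 8p − (1−p) = 6(1−p), so p = 7/15.
Similarly the defender's optimal q on guard 2 is 2/5, and the value is 8·(2/5) + (0)·(3/5) = 16/5.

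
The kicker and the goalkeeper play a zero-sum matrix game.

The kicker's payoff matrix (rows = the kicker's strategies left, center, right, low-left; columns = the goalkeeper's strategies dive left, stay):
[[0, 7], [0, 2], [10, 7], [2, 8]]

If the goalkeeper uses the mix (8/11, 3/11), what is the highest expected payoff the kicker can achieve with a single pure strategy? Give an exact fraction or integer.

101/11

left: (0)·(8/11) + (7)·(3/11) = 21/11.
center: (0)·(8/11) + (2)·(3/11) = 6/11.
right: (10)·(8/11) + (7)·(3/11) = 101/11.
low-left: (2)·(8/11) + (8)·(3/11) = 40/11.
The best pure response is right with expected payoff 101/11.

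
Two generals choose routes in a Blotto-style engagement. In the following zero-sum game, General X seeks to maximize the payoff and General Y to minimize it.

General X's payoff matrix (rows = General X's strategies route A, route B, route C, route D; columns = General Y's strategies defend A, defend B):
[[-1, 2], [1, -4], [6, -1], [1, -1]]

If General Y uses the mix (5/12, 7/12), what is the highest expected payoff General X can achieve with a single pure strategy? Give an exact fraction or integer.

route A: (-1)·(5/12) + (2)·(7/12) = 3/4.
route B: (1)·(5/12) + (-4)·(7/12) = -23/12.
route C: (6)·(5/12) + (-1)·(7/12) = 23/12.
route D: (1)·(5/12) + (-1)·(7/12) = -1/6.
The best pure response is route C with expected payoff 23/12.

23/12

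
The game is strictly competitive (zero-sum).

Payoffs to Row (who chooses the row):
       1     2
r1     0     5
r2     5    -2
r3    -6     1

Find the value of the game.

Row r3 is strictly dominated by row r1, so Row never plays it.
The remaining 2×2 game on (r1, r2) × (1, 2) has no saddle point. Let Row play r1 with probability p; indifference gives 5(1−p) = 5p − 2(1−p), so p = 7/12.
Similarly Column's optimal q on 1 is 7/12, and the value is 0·(7/12) + (5)·(5/12) = 25/12.

25/12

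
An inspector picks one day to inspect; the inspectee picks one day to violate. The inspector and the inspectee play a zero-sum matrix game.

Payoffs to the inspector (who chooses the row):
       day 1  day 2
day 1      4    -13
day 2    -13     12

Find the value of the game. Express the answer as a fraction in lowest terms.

Row minima are -13 and -13, so the inspector's maximin is -13; column maxima are 4 and 12, so the inspectee's minimax is 4. These differ, so the equilibrium is in mixed strategies.
Let the inspector play day 1 with probability p. The inspectee is indifferent when 4p − 13(1−p) = −13p + 12(1−p), giving p = 25/42.
Let the inspectee play day 1 with probability q. The inspector is indifferent when 4q − 13(1−q) = −13q + 12(1−q), giving q = 25/42.
The value is 4·(25/42) + (-13)·(17/42) = -121/42.

-121/42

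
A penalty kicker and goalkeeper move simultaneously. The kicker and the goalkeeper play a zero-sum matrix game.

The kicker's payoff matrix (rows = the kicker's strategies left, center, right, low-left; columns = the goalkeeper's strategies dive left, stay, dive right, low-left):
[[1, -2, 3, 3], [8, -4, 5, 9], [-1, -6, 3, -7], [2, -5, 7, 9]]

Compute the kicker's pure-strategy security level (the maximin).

-2

The worst-case payoff for each row is left: -2, center: -4, right: -7, low-left: -5.
The best of these is -2.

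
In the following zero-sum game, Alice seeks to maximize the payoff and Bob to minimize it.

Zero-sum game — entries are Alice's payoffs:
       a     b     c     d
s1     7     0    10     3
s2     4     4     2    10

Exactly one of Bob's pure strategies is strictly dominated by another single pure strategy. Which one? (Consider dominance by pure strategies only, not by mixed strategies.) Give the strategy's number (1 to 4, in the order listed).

4

Bob prefers columns that give Alice less. Compare d with b: 0 < 3, 4 < 10.
So b strictly dominates d for Bob; d is strictly dominated.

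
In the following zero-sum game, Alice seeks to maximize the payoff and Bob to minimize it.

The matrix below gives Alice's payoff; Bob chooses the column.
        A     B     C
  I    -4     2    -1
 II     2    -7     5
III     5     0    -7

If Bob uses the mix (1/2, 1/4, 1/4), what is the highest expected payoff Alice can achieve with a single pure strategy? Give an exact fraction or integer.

3/4

I: (-4)·(1/2) + (2)·(1/4) + (-1)·(1/4) = -7/4.
II: (2)·(1/2) + (-7)·(1/4) + (5)·(1/4) = 1/2.
III: (5)·(1/2) + (0)·(1/4) + (-7)·(1/4) = 3/4.
The best pure response is III with expected payoff 3/4.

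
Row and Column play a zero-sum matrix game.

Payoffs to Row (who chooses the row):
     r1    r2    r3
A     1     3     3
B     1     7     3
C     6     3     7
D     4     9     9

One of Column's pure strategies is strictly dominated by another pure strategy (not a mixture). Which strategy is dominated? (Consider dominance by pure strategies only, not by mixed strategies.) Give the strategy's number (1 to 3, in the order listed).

3

Column prefers columns that give Row less. Compare r3 with r1: 1 < 3, 1 < 3, 6 < 7, 4 < 9.
So r1 strictly dominates r3 for Column; r3 is strictly dominated.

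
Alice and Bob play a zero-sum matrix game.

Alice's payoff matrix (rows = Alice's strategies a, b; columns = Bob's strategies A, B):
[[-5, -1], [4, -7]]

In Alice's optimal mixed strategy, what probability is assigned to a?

11/15

Row minima are -5 and -7, so Alice's maximin is -5; column maxima are 4 and -1, so Bob's minimax is -1. These differ, so the equilibrium is in mixed strategies.
Let Alice play a with probability p. Bob is indifferent when −5p + 4(1−p) = −p − 7(1−p), giving p = 11/15.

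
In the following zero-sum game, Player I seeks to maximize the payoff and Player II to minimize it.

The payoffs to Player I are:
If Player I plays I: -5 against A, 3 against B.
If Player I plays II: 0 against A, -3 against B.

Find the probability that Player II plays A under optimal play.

Row minima are -5 and -3, so Player I's maximin is -3; column maxima are 0 and 3, so Player II's minimax is 0. These differ, so the equilibrium is in mixed strategies.
Let Player II play A with probability q. Player I is indifferent when −5q + 3(1−q) = −3(1−q), giving q = 6/11.

6/11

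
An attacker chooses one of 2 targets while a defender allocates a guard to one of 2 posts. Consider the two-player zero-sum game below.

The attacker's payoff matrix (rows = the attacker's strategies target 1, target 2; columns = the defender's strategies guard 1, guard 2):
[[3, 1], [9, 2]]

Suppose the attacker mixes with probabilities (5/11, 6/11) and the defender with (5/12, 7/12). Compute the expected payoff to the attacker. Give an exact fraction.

Against (5/12, 7/12), each row's expected payoff is target 1: 11/6; target 2: 59/12.
Taking the (5/11, 6/11)-weighted average: (5/11)·(11/6) + (6/11)·(59/12) = 116/33.

116/33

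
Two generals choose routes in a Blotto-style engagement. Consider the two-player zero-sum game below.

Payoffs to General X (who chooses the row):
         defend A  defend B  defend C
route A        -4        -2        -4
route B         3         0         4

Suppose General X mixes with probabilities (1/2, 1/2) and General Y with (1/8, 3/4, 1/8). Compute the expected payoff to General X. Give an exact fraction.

-13/16

Against (1/8, 3/4, 1/8), each row's expected payoff is route A: -5/2; route B: 7/8.
Taking the (1/2, 1/2)-weighted average: (1/2)·(-5/2) + (1/2)·(7/8) = -13/16.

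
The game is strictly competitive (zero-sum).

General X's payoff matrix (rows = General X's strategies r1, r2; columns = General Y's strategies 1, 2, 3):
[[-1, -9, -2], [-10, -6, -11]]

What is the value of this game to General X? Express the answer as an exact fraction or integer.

Column 1 is strictly dominated by 3 for General Y (it gives General X more in every row).
The remaining 2×2 game on (r1, r2) × (2, 3) has no saddle point. Let General X play r1 with probability p; indifference gives −9p − 6(1−p) = −2p − 11(1−p), so p = 5/12.
Similarly General Y's optimal q on 2 is 3/4, and the value is -9·(3/4) + (-2)·(1/4) = -29/4.

-29/4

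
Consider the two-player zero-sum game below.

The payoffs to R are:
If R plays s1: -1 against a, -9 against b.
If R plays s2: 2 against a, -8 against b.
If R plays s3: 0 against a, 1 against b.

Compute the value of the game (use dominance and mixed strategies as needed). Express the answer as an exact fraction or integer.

Row s1 is strictly dominated by row s2, so R never plays it.
The remaining 2×2 game on (s2, s3) × (a, b) has no saddle point. Let R play s2 with probability p; indifference gives 2p = −8p + (1−p), so p = 1/11.
Similarly C's optimal q on a is 9/11, and the value is 2·(9/11) + (-8)·(2/11) = 2/11.

2/11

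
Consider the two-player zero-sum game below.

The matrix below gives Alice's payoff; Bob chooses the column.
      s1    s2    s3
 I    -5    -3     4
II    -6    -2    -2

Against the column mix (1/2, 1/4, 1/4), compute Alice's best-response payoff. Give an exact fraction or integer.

I: (-5)·(1/2) + (-3)·(1/4) + (4)·(1/4) = -9/4.
II: (-6)·(1/2) + (-2)·(1/4) + (-2)·(1/4) = -4.
The best pure response is I with expected payoff -9/4.

-9/4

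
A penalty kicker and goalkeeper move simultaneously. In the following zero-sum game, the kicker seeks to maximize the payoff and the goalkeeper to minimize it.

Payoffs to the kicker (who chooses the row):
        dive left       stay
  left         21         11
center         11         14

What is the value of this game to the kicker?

173/13

Row minima are 11 and 11, so the kicker's maximin is 11; column maxima are 21 and 14, so the goalkeeper's minimax is 14. These differ, so the equilibrium is in mixed strategies.
Let the kicker play left with probability p. The goalkeeper is indifferent when 21p + 11(1−p) = 11p + 14(1−p), giving p = 3/13.
Let the goalkeeper play dive left with probability q. The kicker is indifferent when 21q + 11(1−q) = 11q + 14(1−q), giving q = 3/13.
The value is 21·(3/13) + (11)·(10/13) = 173/13.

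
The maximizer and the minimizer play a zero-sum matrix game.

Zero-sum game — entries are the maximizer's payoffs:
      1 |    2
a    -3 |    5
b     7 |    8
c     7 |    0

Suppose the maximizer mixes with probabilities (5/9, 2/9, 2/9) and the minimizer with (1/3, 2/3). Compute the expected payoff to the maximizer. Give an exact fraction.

Against (1/3, 2/3), each row's expected payoff is a: 7/3; b: 23/3; c: 7/3.
Taking the (5/9, 2/9, 2/9)-weighted average: (5/9)·(7/3) + (2/9)·(23/3) + (2/9)·(7/3) = 95/27.

95/27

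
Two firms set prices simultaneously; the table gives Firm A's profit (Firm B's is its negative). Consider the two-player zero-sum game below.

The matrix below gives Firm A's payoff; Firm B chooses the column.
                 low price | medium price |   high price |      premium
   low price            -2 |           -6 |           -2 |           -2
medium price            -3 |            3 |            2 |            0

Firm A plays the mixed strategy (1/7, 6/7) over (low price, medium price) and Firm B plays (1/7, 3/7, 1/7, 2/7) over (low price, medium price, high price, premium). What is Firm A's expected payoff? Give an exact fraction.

Against (1/7, 3/7, 1/7, 2/7), each row's expected payoff is low price: -26/7; medium price: 8/7.
Taking the (1/7, 6/7)-weighted average: (1/7)·(-26/7) + (6/7)·(8/7) = 22/49.

22/49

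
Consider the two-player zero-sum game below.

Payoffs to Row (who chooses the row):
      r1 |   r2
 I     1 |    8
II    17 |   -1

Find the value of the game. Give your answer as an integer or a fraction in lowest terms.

137/25

Row minima are 1 and -1, so Row's maximin is 1; column maxima are 17 and 8, so Column's minimax is 8. These differ, so the equilibrium is in mixed strategies.
Let Row play I with probability p. Column is indifferent when p + 17(1−p) = 8p − (1−p), giving p = 18/25.
Let Column play r1 with probability q. Row is indifferent when q + 8(1−q) = 17q − (1−q), giving q = 9/25.
The value is 1·(9/25) + (8)·(16/25) = 137/25.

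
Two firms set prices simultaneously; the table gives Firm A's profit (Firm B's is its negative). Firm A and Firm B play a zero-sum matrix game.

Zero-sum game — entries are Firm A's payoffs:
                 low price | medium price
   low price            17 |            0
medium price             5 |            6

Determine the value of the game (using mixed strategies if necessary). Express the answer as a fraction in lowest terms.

17/3

Row minima are 0 and 5, so Firm A's maximin is 5; column maxima are 17 and 6, so Firm B's minimax is 6. These differ, so the equilibrium is in mixed strategies.
Let Firm A play low price with probability p. Firm B is indifferent when 17p + 5(1−p) = 6(1−p), giving p = 1/18.
Let Firm B play low price with probability q. Firm A is indifferent when 17q = 5q + 6(1−q), giving q = 1/3.
The value is 17·(1/3) + (0)·(2/3) = 17/3.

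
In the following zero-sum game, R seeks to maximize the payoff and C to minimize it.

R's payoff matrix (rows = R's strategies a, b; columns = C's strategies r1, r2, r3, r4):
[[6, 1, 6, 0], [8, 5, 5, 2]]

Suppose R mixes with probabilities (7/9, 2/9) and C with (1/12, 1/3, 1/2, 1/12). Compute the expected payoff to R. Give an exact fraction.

Against (1/12, 1/3, 1/2, 1/12), each row's expected payoff is a: 23/6; b: 5.
Taking the (7/9, 2/9)-weighted average: (7/9)·(23/6) + (2/9)·(5) = 221/54.

221/54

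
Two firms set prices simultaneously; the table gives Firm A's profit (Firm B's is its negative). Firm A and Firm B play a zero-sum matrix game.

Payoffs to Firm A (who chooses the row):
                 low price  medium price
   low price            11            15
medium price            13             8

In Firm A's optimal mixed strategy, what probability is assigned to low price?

Row minima are 11 and 8, so Firm A's maximin is 11; column maxima are 13 and 15, so Firm B's minimax is 13. These differ, so the equilibrium is in mixed strategies.
Let Firm A play low price with probability p. Firm B is indifferent when 11p + 13(1−p) = 15p + 8(1−p), giving p = 5/9.

5/9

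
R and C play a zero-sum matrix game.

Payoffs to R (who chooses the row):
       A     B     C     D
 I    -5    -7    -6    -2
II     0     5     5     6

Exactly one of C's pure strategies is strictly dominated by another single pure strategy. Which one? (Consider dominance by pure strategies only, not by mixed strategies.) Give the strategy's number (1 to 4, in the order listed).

4

C prefers columns that give R less. Compare D with A: -5 < -2, 0 < 6.
So A strictly dominates D for C; D is strictly dominated.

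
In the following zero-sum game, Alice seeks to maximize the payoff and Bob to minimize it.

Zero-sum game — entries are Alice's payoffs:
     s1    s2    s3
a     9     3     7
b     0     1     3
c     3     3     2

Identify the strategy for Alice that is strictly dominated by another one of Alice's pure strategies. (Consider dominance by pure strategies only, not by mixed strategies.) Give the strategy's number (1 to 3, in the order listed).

2

Compare b with a: 9 > 0, 3 > 1, 7 > 3.
So a strictly dominates b for Alice; b is strictly dominated.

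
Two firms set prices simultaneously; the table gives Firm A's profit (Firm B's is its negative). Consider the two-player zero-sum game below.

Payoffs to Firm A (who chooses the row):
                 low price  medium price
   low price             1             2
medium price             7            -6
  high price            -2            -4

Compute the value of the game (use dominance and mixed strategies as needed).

10/7

Row high price is strictly dominated by row low price, so Firm A never plays it.
The remaining 2×2 game on (low price, medium price) × (low price, medium price) has no saddle point. Let Firm A play low price with probability p; indifference gives p + 7(1−p) = 2p − 6(1−p), so p = 13/14.
Similarly Firm B's optimal q on low price is 4/7, and the value is 1·(4/7) + (2)·(3/7) = 10/7.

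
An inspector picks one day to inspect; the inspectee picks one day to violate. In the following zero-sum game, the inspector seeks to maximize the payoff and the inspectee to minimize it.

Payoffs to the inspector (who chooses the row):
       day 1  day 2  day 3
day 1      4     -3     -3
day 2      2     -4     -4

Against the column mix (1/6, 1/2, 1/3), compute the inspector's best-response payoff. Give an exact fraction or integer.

day 1: (4)·(1/6) + (-3)·(1/2) + (-3)·(1/3) = -11/6.
day 2: (2)·(1/6) + (-4)·(1/2) + (-4)·(1/3) = -3.
The best pure response is day 1 with expected payoff -11/6.

-11/6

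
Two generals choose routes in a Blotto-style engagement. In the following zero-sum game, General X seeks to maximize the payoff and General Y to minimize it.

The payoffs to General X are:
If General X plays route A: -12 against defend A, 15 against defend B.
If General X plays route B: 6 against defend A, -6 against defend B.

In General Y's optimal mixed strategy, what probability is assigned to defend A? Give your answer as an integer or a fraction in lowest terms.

Row minima are -12 and -6, so General X's maximin is -6; column maxima are 6 and 15, so General Y's minimax is 6. These differ, so the equilibrium is in mixed strategies.
Let General Y play defend A with probability q. General X is indifferent when −12q + 15(1−q) = 6q − 6(1−q), giving q = 7/13.

7/13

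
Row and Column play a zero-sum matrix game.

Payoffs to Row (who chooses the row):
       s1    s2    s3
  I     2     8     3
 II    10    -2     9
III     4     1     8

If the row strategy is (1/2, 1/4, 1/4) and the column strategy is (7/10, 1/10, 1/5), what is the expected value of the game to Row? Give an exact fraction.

Against (7/10, 1/10, 1/5), each row's expected payoff is I: 14/5; II: 43/5; III: 9/2.
Taking the (1/2, 1/4, 1/4)-weighted average: (1/2)·(14/5) + (1/4)·(43/5) + (1/4)·(9/2) = 187/40.

187/40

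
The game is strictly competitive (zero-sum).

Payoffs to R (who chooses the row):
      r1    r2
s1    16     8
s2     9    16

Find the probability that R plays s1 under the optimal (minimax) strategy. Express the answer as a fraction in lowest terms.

7/15

Row minima are 8 and 9, so R's maximin is 9; column maxima are 16 and 16, so C's minimax is 16. These differ, so the equilibrium is in mixed strategies.
Let R play s1 with probability p. C is indifferent when 16p + 9(1−p) = 8p + 16(1−p), giving p = 7/15.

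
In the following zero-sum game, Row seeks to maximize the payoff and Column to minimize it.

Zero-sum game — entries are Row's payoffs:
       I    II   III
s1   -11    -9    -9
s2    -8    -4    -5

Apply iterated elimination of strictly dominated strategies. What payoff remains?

Column II is strictly dominated by I for Column (-11<-9, -8<-4); eliminate II.
Column III is strictly dominated by I for Column (-11<-9, -8<-5); eliminate III.
Row s1 is strictly dominated by row s2 (-8>-11); eliminate s1.
Only (s2, I) remains, with payoff -8.

-8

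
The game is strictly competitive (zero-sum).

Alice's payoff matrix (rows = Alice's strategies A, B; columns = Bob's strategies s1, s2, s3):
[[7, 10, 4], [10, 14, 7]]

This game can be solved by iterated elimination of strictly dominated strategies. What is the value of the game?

Column s1 is strictly dominated by s3 for Bob (4<7, 7<10); eliminate s1.
Column s2 is strictly dominated by s3 for Bob (4<10, 7<14); eliminate s2.
Row A is strictly dominated by row B (7>4); eliminate A.
Only (B, s3) remains, with payoff 7.

7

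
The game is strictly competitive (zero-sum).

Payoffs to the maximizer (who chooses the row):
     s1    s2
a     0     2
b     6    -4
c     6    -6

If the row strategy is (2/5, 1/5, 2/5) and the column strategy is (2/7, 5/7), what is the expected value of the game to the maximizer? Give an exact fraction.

-24/35

Against (2/7, 5/7), each row's expected payoff is a: 10/7; b: -8/7; c: -18/7.
Taking the (2/5, 1/5, 2/5)-weighted average: (2/5)·(10/7) + (1/5)·(-8/7) + (2/5)·(-18/7) = -24/35.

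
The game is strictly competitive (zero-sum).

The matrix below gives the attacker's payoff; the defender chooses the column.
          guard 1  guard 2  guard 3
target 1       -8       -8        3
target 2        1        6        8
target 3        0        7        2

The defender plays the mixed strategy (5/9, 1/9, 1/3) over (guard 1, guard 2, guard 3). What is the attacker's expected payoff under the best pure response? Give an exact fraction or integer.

target 1: (-8)·(5/9) + (-8)·(1/9) + (3)·(1/3) = -13/3.
target 2: (1)·(5/9) + (6)·(1/9) + (8)·(1/3) = 35/9.
target 3: (0)·(5/9) + (7)·(1/9) + (2)·(1/3) = 13/9.
The best pure response is target 2 with expected payoff 35/9.

35/9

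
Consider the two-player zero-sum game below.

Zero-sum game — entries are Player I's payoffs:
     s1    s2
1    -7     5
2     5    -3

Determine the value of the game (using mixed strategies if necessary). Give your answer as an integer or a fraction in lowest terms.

Row minima are -7 and -3, so Player I's maximin is -3; column maxima are 5 and 5, so Player II's minimax is 5. These differ, so the equilibrium is in mixed strategies.
Let Player I play 1 with probability p. Player II is indifferent when −7p + 5(1−p) = 5p − 3(1−p), giving p = 2/5.
Let Player II play s1 with probability q. Player I is indifferent when −7q + 5(1−q) = 5q − 3(1−q), giving q = 2/5.
The value is -7·(2/5) + (5)·(3/5) = 1/5.

1/5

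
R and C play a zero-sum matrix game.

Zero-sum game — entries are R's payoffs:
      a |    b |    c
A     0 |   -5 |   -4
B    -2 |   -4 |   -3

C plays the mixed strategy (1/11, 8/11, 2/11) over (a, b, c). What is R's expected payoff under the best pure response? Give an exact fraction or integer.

A: (0)·(1/11) + (-5)·(8/11) + (-4)·(2/11) = -48/11.
B: (-2)·(1/11) + (-4)·(8/11) + (-3)·(2/11) = -40/11.
The best pure response is B with expected payoff -40/11.

-40/11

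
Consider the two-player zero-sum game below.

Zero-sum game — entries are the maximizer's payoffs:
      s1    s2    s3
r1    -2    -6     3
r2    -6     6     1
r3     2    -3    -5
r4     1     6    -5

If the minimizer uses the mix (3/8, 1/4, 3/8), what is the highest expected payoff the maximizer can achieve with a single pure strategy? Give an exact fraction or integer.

r1: (-2)·(3/8) + (-6)·(1/4) + (3)·(3/8) = -9/8.
r2: (-6)·(3/8) + (6)·(1/4) + (1)·(3/8) = -3/8.
r3: (2)·(3/8) + (-3)·(1/4) + (-5)·(3/8) = -15/8.
r4: (1)·(3/8) + (6)·(1/4) + (-5)·(3/8) = 0.
The best pure response is r4 with expected payoff 0.

0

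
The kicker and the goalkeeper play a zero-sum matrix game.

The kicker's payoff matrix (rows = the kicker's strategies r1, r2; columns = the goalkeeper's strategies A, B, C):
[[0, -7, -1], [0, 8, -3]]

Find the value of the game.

-29/17

Column A is strictly dominated by C for the goalkeeper (it gives the kicker more in every row).
The remaining 2×2 game on (r1, r2) × (B, C) has no saddle point. Let the kicker play r1 with probability p; indifference gives −7p + 8(1−p) = −p − 3(1−p), so p = 11/17.
Similarly the goalkeeper's optimal q on B is 2/17, and the value is -7·(2/17) + (-1)·(15/17) = -29/17.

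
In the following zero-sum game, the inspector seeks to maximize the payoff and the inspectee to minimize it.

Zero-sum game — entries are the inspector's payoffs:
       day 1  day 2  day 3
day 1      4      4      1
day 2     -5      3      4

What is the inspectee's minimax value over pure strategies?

4

The worst case (largest entry) in each column is day 1: 4, day 2: 4, day 3: 4.
The best (smallest) of these is 4.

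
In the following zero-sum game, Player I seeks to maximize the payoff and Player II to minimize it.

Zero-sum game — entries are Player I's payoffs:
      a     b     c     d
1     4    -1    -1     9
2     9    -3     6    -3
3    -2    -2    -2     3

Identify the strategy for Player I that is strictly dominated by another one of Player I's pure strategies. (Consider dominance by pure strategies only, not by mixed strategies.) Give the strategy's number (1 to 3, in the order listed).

3

Compare 3 with 1: 4 > -2, -1 > -2, -1 > -2, 9 > 3.
So 1 strictly dominates 3 for Player I; 3 is strictly dominated.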